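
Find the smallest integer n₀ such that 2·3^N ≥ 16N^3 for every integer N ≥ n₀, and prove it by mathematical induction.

n₀ = 8

At N = 7: 4374 < 5488, so the inequality fails and n₀ ≥ 8. We prove 2·3^N ≥ 16N^3 for all N ≥ 8.
Base step (N = 8): 2·3^N = 13122 and 16N^3 = 8192, so 13122 ≥ 8192.
Suppose the result is true for N = i, so 2·3^i ≥ 16i^3.
Then 2·3^(i + 1) = 3·(2·3^i) ≥ 3·(16i^3).
Also, for i ≥ 8 we have 3·(16i^3) ≥ 16(i+1)^3, since 3 ≥ (1 + 1/i)^3 for all i ≥ 8.
Combining, 2·3^(i + 1) ≥ 16(i+1)^3.
This completes the induction.
Hence the smallest such n₀ is 8.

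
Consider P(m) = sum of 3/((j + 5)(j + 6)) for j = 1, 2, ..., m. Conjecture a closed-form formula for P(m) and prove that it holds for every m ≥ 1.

P(m) = m/(2(m + 6))

We claim P(m) = m/(2(m + 6)) for all m ≥ 1.
Base case (m = 1): P(1) = 1/14, and the closed form gives 1/14. They agree.
Suppose the result is true for m = j, so P(j) = j/(2(j + 6)).
Then P(j+1) = P(j) + (3/((j + 6)(j + 7))) = (j/(2(j + 6))) + (3/((j + 6)(j + 7))).
Simplifying, P(j+1) = (j + 1)/(2(j + 7)) = (j+1)/(2((j+1) + 6)),
which is the closed form with m = j+1.
By the principle of mathematical induction, the result holds for all m ≥ 1.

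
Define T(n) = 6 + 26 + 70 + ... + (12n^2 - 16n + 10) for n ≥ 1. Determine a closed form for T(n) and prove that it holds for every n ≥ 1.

We claim T(n) = 2n(2n^2 - n + 2) for all n ≥ 1.
Base step (n = 1): T(1) = 6, and the closed form gives 6. They agree.
Suppose the result is true for n = r, so T(r) = 2r(2r^2 - r + 2).
Then T(r+1) = T(r) + (12r^2 + 8r + 6) = (2r(2r^2 - r + 2)) + (12r^2 + 8r + 6).
Simplifying, T(r+1) = 2(r + 1)(2r^2 + 3r + 3) = 2(r+1)(2(r+1)^2 - (r+1) + 2),
which is the closed form with n = r+1.
This completes the induction.

T(n) = 2n(2n^2 - n + 2)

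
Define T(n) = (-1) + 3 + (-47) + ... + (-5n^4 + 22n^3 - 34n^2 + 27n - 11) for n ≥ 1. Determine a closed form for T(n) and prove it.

T(n) = -n(n^4 - 3n^3 + 2n^2 - 2n + 3)

We claim T(n) = -n(n^4 - 3n^3 + 2n^2 - 2n + 3) for all n ≥ 1.
For the base case n = 1: T(1) = -1, and the closed form gives -1. They agree.
Inductive step: suppose the statement holds for some k ≥ 1, so T(k) = k(-k^4 + 3k^3 - 2k^2 + 2k - 3).
Then T(k+1) = T(k) + (-5k^4 + 2k^3 + 2k^2 + 5k - 1) = (k(-k^4 + 3k^3 - 2k^2 + 2k - 3)) + (-5k^4 + 2k^3 + 2k^2 + 5k - 1).
Simplifying, T(k+1) = -(k + 1)(k^4 + k^3 - k^2 - 3k + 1) = -(k+1)((k+1)^4 - 3(k+1)^3 + 2(k+1)^2 - 2(k+1) + 3),
which is the closed form with n = k+1.
By induction, the statement is established for all n ≥ 1.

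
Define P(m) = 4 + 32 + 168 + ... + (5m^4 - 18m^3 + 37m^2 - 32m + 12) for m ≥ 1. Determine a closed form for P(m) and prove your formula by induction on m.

We claim P(m) = m(m^4 - 2m^3 + 5m^2 - 2m + 2) for all m ≥ 1.
When m = 1: P(1) = 4, and the closed form gives 4. They agree.
Inductive step: suppose the statement holds for some p ≥ 1, so P(p) = p(p^4 - 2p^3 + 5p^2 - 2p + 2).
Then P(p+1) = P(p) + (5p^4 + 2p^3 + 13p^2 + 8p + 4) = (p(p^4 - 2p^3 + 5p^2 - 2p + 2)) + (5p^4 + 2p^3 + 13p^2 + 8p + 4).
Simplifying, P(p+1) = (p + 1)(p^4 + 2p^3 + 5p^2 + 6p + 4) = (p+1)((p+1)^4 - 2(p+1)^3 + 5(p+1)^2 - 2(p+1) + 2),
which is the closed form with m = p+1.
By induction, the statement is established for all m ≥ 1.

P(m) = m(m^4 - 2m^3 + 5m^2 - 2m + 2)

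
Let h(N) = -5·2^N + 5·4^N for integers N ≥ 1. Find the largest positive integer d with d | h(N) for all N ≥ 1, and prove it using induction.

Computing the first values: h(1) = 10 and h(2) = 60; gcd(10, 60) = 10, so d ≤ 10.
We prove 10 | -5·2^N + 5·4^N for all N ≥ 1 by induction on N.
When N = 1: h(1) = 10 = 10·(1), so 10 | h(1).
Inductive step: assume the claim holds for N = r, i.e. 10 | h(r). Then
h(r+1) − 4·h(r) = (-5·2^(r+1) + 5·4^(r+1)) − 4·(-5·2^r + 5·4^r) = (-5)·2^r·(2 − 4) = (10)·2^r. Since 10 | h(r) by the inductive hypothesis, 10 | 4·h(r); and 10 | 10 since 10 = 10·1. Therefore 10 | h(r+1).
This completes the induction.
Therefore the largest such d is 10.

d = 10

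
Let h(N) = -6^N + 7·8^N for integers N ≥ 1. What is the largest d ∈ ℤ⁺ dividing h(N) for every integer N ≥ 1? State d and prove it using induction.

Computing the first values: h(1) = 50 and h(2) = 412; gcd(50, 412) = 2, so d ≤ 2.
We prove 2 | -6^N + 7·8^N for all N ≥ 1 by induction on N.
When N = 1: h(1) = 50 = 2·(25), so 2 | h(1).
Inductive step: assume the claim holds for N = j, i.e. 2 | h(j). Then
h(j+1) − 8·h(j) = (-6^(j+1) + 7·8^(j+1)) − 8·(-6^j + 7·8^j) = (-1)·6^j·(6 − 8) = (2)·6^j. Since 2 | h(j) by the inductive hypothesis, 2 | 8·h(j); and 2 | 2 since 2 = 2·1. Therefore 2 | h(j+1).
By induction, the statement is established for all N ≥ 1.
Therefore the largest such d is 2.

d = 2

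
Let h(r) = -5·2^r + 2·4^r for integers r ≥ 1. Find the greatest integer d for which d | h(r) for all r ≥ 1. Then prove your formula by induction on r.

Computing the first values: h(1) = -2 and h(2) = 12; gcd(-2, 12) = 2, so d ≤ 2.
We prove 2 | -5·2^r + 2·4^r for all r ≥ 1 by induction on r.
When r = 1: h(1) = -2 = 2·(-1), so 2 | h(1).
Inductive step: assume the claim holds for r = j, i.e. 2 | h(j). Then
h(j+1) − 4·h(j) = (-5·2^(j+1) + 2·4^(j+1)) − 4·(-5·2^j + 2·4^j) = (-5)·2^j·(2 − 4) = (10)·2^j. Since 2 | h(j) by the inductive hypothesis, 2 | 4·h(j); and 2 | 10 since 10 = 2·5. Therefore 2 | h(j+1).
By the principle of mathematical induction, the result holds for all r ≥ 1.
Therefore the largest such d is 2.

d = 2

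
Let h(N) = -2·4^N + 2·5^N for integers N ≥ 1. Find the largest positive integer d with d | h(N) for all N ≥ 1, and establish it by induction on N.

Computing the first values: h(1) = 2 and h(2) = 18; gcd(2, 18) = 2, so d ≤ 2.
We prove 2 | -2·4^N + 2·5^N for all N ≥ 1 by induction on N.
Base step (N = 1): h(1) = 2 = 2·(1), so 2 | h(1).
Inductive step: suppose the statement holds for some r ≥ 1, i.e. 2 | h(r). Then
h(r+1) − 5·h(r) = (-2·4^(r+1) + 2·5^(r+1)) − 5·(-2·4^r + 2·5^r) = (-2)·4^r·(4 − 5) = (2)·4^r. Since 2 | h(r) by the inductive hypothesis, 2 | 5·h(r); and 2 | 2 since 2 = 2·1. Therefore 2 | h(r+1).
By induction, the statement is established for all N ≥ 1.
Therefore the largest such d is 2.

d = 2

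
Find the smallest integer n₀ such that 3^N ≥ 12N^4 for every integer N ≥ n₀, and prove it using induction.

n₀ = 11

At N = 10: 59049 < 120000, so the inequality fails and n₀ ≥ 11. We prove 3^N ≥ 12N^4 for all N ≥ 11.
Base step (N = 11): 3^N = 177147 and 12N^4 = 175692, so 177147 ≥ 175692.
Inductive step: suppose the statement holds for some r ≥ 11, so 3^r ≥ 12r^4.
Then 3^(r + 1) = 3·(3^r) ≥ 3·(12r^4).
Also, for r ≥ 11 we have 3·(12r^4) ≥ 12(r+1)^4, since 3 ≥ (1 + 1/r)^4 for all r ≥ 11.
Combining, 3^(r + 1) ≥ 12(r+1)^4.
This completes the induction.
Hence the smallest such n₀ is 11.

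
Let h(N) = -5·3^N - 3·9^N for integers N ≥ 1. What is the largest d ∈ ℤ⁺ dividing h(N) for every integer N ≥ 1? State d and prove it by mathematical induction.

d = 6

Computing the first values: h(1) = -42 and h(2) = -288; gcd(-42, -288) = 6, so d ≤ 6.
We prove 6 | -5·3^N - 3·9^N for all N ≥ 1 by induction on N.
Base step (N = 1): h(1) = -42 = 6·(-7), so 6 | h(1).
Suppose the result is true for N = r, i.e. 6 | h(r). Then
h(r+1) − 9·h(r) = (-5·3^(r+1) - 3·9^(r+1)) − 9·(-5·3^r - 3·9^r) = (-5)·3^r·(3 − 9) = (30)·3^r. Since 6 | h(r) by the inductive hypothesis, 6 | 9·h(r); and 6 | 30 since 30 = 6·5. Therefore 6 | h(r+1).
By induction, the statement is established for all N ≥ 1.
Therefore the largest such d is 6.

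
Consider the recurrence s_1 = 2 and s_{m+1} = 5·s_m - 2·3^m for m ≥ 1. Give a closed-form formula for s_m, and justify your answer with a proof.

Computing the first terms: s_1 = 2, s_2 = 4, s_3 = 2. This suggests s_m = 3^m - 5^(m - 1).
When m = 1: the formula gives 2 = 2 = s_1.
Inductive step: assume the claim holds for m = r, so s_r = 3^r - 5^(r - 1).
Then s_{r+1} = 5·s_r - 2·3^r = 5·(3^r - 5^(r - 1)) - 2·3^r = 3^(r + 1) - 5^r = 3^(r+1) - 5^((r+1) - 1),
which is the claimed formula at m = r+1.
This completes the induction.

s_m = 3^m - 5^(m - 1)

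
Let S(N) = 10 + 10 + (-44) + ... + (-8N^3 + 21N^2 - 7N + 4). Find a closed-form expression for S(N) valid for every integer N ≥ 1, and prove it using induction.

We claim S(N) = -N(2N^3 - 3N^2 - 5N - 4) for all N ≥ 1.
When N = 1: S(1) = 10, and the closed form gives 10. They agree.
Inductive step: assume the claim holds for N = i, so S(i) = i(-2i^3 + 3i^2 + 5i + 4).
Then S(i+1) = S(i) + (-8i^3 - 3i^2 + 11i + 10) = (i(-2i^3 + 3i^2 + 5i + 4)) + (-8i^3 - 3i^2 + 11i + 10).
Simplifying, S(i+1) = -(i + 1)(2i^3 + 3i^2 - 5i - 10) = -(i+1)(2(i+1)^3 - 3(i+1)^2 - 5(i+1) - 4),
which is the closed form with N = i+1.
Hence, by induction on N, the claim holds for every N ≥ 1.

S(N) = -N(2N^3 - 3N^2 - 5N - 4)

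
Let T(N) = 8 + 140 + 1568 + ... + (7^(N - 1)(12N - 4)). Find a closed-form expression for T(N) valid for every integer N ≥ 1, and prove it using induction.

We claim T(N) = 7^N(2N - 1) + 1 for all N ≥ 1.
When N = 1: T(1) = 8, and the closed form gives 8. They agree.
Suppose the result is true for N = m, so T(m) = 7^m(2m - 1) + 1.
Then T(m+1) = T(m) + (7^m(12m + 8)) = (7^m(2m - 1) + 1) + (7^m(12m + 8)).
Simplifying, T(m+1) = 14·7^m·m + 7·7^m + 1 = 7^(m+1)(2(m+1) - 1) + 1,
which is the closed form with N = m+1.
Hence, by induction on N, the claim holds for every N ≥ 1.

T(N) = 7^N(2N - 1) + 1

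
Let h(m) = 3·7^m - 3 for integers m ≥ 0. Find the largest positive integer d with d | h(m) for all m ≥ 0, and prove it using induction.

Computing the first values: h(0) = 0 and h(1) = 18; gcd(0, 18) = 18, so d ≤ 18.
We prove 18 | 3·7^m - 3 for all m ≥ 0 by induction on m.
Base case (m = 0): h(0) = 0 = 18·(0), so 18 | h(0).
Suppose the result is true for m = k, i.e. 18 | h(k). Then
h(k+1) = 3·7^(k+1) - 3 = 7·(3·7^k - 3) + 18 = 7·h(k) + 18. The first term is divisible by 18 by the inductive hypothesis, and 18 is divisible by 18. Hence 18 | h(k+1).
Hence, by induction on m, the claim holds for every m ≥ 0.
Therefore the largest such d is 18.

d = 18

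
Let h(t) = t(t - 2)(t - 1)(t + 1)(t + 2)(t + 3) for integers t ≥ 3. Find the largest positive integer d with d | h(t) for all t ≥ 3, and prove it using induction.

d = 720

Computing the first values: h(3) = 720 and h(4) = 5040; gcd(720, 5040) = 720, so d ≤ 720.
We prove 720 | t(t - 2)(t - 1)(t + 1)(t + 2)(t + 3) for all t ≥ 3 by induction on t.
When t = 3: h(3) = 720 = 720·(1), so 720 | h(3).
Inductive step: suppose the statement holds for some k ≥ 3, i.e. 720 | h(k). Then
h(k+1) − h(k) = (k-1)·k·(k+1)·(k+2)·(k+3)·(k+4) − (k-2)·(k-1)·k·(k+1)·(k+2)·(k+3) = (k-1)·k·(k+1)·(k+2)·(k+3)·[(k+4) − (k-2)] = 6·(k-1)·k·(k+1)·(k+2)·(k+3). The product of 5 consecutive integers is divisible by (5)! = 120, so h(k+1) − h(k) is divisible by 6·120 = 720. By the inductive hypothesis 720 | h(k), hence 720 | h(k+1).
Hence, by induction on t, the claim holds for every t ≥ 3.
Therefore the largest such d is 720.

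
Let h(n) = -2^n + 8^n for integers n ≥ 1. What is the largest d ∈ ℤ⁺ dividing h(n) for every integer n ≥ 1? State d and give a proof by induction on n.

Computing the first values: h(1) = 6 and h(2) = 60; gcd(6, 60) = 6, so d ≤ 6.
We prove 6 | -2^n + 8^n for all n ≥ 1 by induction on n.
For the base case n = 1: h(1) = 6 = 6·(1), so 6 | h(1).
Inductive step: assume the claim holds for n = p, i.e. 6 | h(p). Then
8^{p+1} − 2^{p+1} = 8·8^p − 2·2^p = 8·(8^p − 2^p) + (6)·2^p. The first term is divisible by 6 by the inductive hypothesis, and the second term (6)·2^p is divisible by 6 since 6 | 6. Hence 6 | h(p+1).
Hence, by induction on n, the claim holds for every n ≥ 1.
Therefore the largest such d is 6.

d = 6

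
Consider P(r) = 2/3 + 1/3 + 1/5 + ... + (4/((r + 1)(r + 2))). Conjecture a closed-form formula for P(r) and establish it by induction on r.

P(r) = 2r/(r + 2)

We claim P(r) = 2r/(r + 2) for all r ≥ 1.
When r = 1: P(1) = 2/3, and the closed form gives 2/3. They agree.
Suppose the result is true for r = j, so P(j) = 2j/(j + 2).
Then P(j+1) = P(j) + (4/((j + 2)(j + 3))) = (2j/(j + 2)) + (4/((j + 2)(j + 3))).
Simplifying, P(j+1) = 2(j + 1)/(j + 3) = 2(j+1)/((j+1) + 2),
which is the closed form with r = j+1.
Hence, by induction on r, the claim holds for every r ≥ 1.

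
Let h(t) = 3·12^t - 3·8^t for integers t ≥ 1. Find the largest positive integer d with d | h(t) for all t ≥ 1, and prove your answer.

d = 12

Computing the first values: h(1) = 12 and h(2) = 240; gcd(12, 240) = 12, so d ≤ 12.
We prove 12 | 3·12^t - 3·8^t for all t ≥ 1 by induction on t.
For the base case t = 1: h(1) = 12 = 12·(1), so 12 | h(1).
Inductive step: suppose the statement holds for some k ≥ 1, i.e. 12 | h(k). Then
h(k+1) − 12·h(k) = (3·12^(k+1) - 3·8^(k+1)) − 12·(3·12^k - 3·8^k) = (-3)·8^k·(8 − 12) = (12)·8^k. Since 12 | h(k) by the inductive hypothesis, 12 | 12·h(k); and 12 | 12 since 12 = 12·1. Therefore 12 | h(k+1).
By the principle of mathematical induction, the result holds for all t ≥ 1.
Therefore the largest such d is 12.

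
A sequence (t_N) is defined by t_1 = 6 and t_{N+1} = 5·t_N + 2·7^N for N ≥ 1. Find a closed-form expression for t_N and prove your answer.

Computing the first terms: t_1 = 6, t_2 = 44, t_3 = 318. This suggests t_N = -5^(N - 1) + 7^N.
When N = 1: the formula gives 6 = 6 = t_1.
Inductive step: suppose the statement holds for some m ≥ 1, so t_m = -5^(m - 1) + 7^m.
Then t_{m+1} = 5·t_m + 2·7^m = 5·(-5^(m - 1) + 7^m) + 2·7^m = -5^m + 7^(m + 1) = -5^((m+1) - 1) + 7^(m+1),
which is the claimed formula at N = m+1.
By induction, the statement is established for all N ≥ 1.

t_N = -5^(N - 1) + 7^N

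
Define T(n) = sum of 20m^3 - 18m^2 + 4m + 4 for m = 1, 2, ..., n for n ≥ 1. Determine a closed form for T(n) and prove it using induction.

T(n) = n(5n^3 + 4n^2 - 2n + 3)

We claim T(n) = n(5n^3 + 4n^2 - 2n + 3) for all n ≥ 1.
Base case (n = 1): T(1) = 10, and the closed form gives 10. They agree.
Inductive step: suppose the statement holds for some m ≥ 1, so T(m) = m(5m^3 + 4m^2 - 2m + 3).
Then T(m+1) = T(m) + (20m^3 + 42m^2 + 28m + 10) = (m(5m^3 + 4m^2 - 2m + 3)) + (20m^3 + 42m^2 + 28m + 10).
Simplifying, T(m+1) = (m + 1)(5m^3 + 19m^2 + 21m + 10) = (m+1)(5(m+1)^3 + 4(m+1)^2 - 2(m+1) + 3),
which is the closed form with n = m+1.
This completes the induction.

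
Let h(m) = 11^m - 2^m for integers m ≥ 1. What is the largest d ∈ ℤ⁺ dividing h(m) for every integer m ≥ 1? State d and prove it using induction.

Computing the first values: h(1) = 9 and h(2) = 117; gcd(9, 117) = 9, so d ≤ 9.
We prove 9 | 11^m - 2^m for all m ≥ 1 by induction on m.
For the base case m = 1: h(1) = 9 = 9·(1), so 9 | h(1).
Suppose the result is true for m = i, i.e. 9 | h(i). Then
11^{i+1} − 2^{i+1} = 11·11^i − 2·2^i = 11·(11^i − 2^i) + (9)·2^i. The first term is divisible by 9 by the inductive hypothesis, and the second term (9)·2^i is divisible by 9 since 9 | 9. Hence 9 | h(i+1).
By induction, the statement is established for all m ≥ 1.
Therefore the largest such d is 9.

d = 9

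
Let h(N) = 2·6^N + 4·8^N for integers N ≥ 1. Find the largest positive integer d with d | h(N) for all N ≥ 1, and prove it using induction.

d = 4

Computing the first values: h(1) = 44 and h(2) = 328; gcd(44, 328) = 4, so d ≤ 4.
We prove 4 | 2·6^N + 4·8^N for all N ≥ 1 by induction on N.
Base step (N = 1): h(1) = 44 = 4·(11), so 4 | h(1).
Inductive step: suppose the statement holds for some p ≥ 1, i.e. 4 | h(p). Then
h(p+1) − 8·h(p) = (2·6^(p+1) + 4·8^(p+1)) − 8·(2·6^p + 4·8^p) = (2)·6^p·(6 − 8) = (-4)·6^p. Since 4 | h(p) by the inductive hypothesis, 4 | 8·h(p); and 4 | -4 since -4 = 4·-1. Therefore 4 | h(p+1).
This completes the induction.
Therefore the largest such d is 4.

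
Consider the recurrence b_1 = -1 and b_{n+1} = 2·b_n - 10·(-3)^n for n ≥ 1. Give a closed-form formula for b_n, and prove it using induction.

Computing the first terms: b_1 = -1, b_2 = 28, b_3 = -34. This suggests b_n = 2(-3)^n + 5·2^(n - 1).
Base case (n = 1): the formula gives -1 = -1 = b_1.
Inductive step: assume the claim holds for n = r, so b_r = 2(-3)^r + 5·2^(r - 1).
Then b_{r+1} = 2·b_r - 10·(-3)^r = 2·(2(-3)^r + 5·2^(r - 1)) - 10·(-3)^r = 2(-3)^(r + 1) + 5·2^r = 2(-3)^(r+1) + 5·2^((r+1) - 1),
which is the claimed formula at n = r+1.
By the principle of mathematical induction, the result holds for all n ≥ 1.

b_n = 2(-3)^n + 5·2^(n - 1)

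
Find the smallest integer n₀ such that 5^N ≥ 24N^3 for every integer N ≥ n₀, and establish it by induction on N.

At N = 4: 625 < 1536, so the inequality fails and n₀ ≥ 5. We prove 5^N ≥ 24N^3 for all N ≥ 5.
Base case (N = 5): 5^N = 3125 and 24N^3 = 3000, so 3125 ≥ 3000.
Suppose the result is true for N = m, so 5^m ≥ 24m^3.
Then 5^(m + 1) = 5·(5^m) ≥ 5·(24m^3).
Also, for m ≥ 5 we have 5·(24m^3) ≥ 24(m+1)^3, since 5 ≥ (1 + 1/m)^3 for all m ≥ 5.
Combining, 5^(m + 1) ≥ 24(m+1)^3.
Hence, by induction on N, the claim holds for every N ≥ 5.
Hence the smallest such n₀ is 5.

n₀ = 5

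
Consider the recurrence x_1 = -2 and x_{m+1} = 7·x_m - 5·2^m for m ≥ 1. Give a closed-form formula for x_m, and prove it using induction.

x_m = 2^m - 4·7^(m - 1)

Computing the first terms: x_1 = -2, x_2 = -24, x_3 = -188. This suggests x_m = 2^m - 4·7^(m - 1).
Base case (m = 1): the formula gives -2 = -2 = x_1.
Suppose the result is true for m = i, so x_i = 2^i - 4·7^(i - 1).
Then x_{i+1} = 7·x_i - 5·2^i = 7·(2^i - 4·7^(i - 1)) - 5·2^i = 2^(i + 1) - 4·7^i = 2^(i+1) - 4·7^((i+1) - 1),
which is the claimed formula at m = i+1.
By the principle of mathematical induction, the result holds for all m ≥ 1.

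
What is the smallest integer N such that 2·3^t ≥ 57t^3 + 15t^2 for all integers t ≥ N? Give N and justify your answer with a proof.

At t = 9: 39366 < 42768, so the inequality fails and N ≥ 10. We prove 2·3^t ≥ 57t^3 + 15t^2 for all t ≥ 10.
Base step (t = 10): 2·3^t = 118098 and 57t^3 + 15t^2 = 58500, so 118098 ≥ 58500.
Inductive step: suppose the statement holds for some r ≥ 10, so 2·3^r ≥ 57r^3 + 15r^2.
Then 2·3^(r + 1) = 3·(2·3^r) ≥ 3·(57r^3 + 15r^2).
Also, for r ≥ 10 we have 3·(57r^3 + 15r^2) ≥ 57(r+1)^3 + 15(r+1)^2, since 3·(57r^3 + 15r^2) − (57(r+1)^3 + 15(r+1)^2) = 114r^3 - 141r^2 - 201r - 72, which is nonnegative for all r ≥ 10.
Combining, 2·3^(r + 1) ≥ 57(r+1)^3 + 15(r+1)^2.
By the principle of mathematical induction, the result holds for all t ≥ 10.
Hence the smallest such N is 10.

N = 10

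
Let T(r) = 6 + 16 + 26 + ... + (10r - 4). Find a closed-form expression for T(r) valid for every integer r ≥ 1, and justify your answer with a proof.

We claim T(r) = r(5r + 1) for all r ≥ 1.
For the base case r = 1: T(1) = 6, and the closed form gives 6. They agree.
Inductive step: assume the claim holds for r = m, so T(m) = m(5m + 1).
Then T(m+1) = T(m) + (10m + 6) = (m(5m + 1)) + (10m + 6).
Simplifying, T(m+1) = (m + 1)(5m + 6) = (m+1)(5(m+1) + 1),
which is the closed form with r = m+1.
By induction, the statement is established for all r ≥ 1.

T(r) = r(5r + 1)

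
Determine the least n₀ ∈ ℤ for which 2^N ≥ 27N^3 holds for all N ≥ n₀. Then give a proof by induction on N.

At N = 17: 131072 < 132651, so the inequality fails and n₀ ≥ 18. We prove 2^N ≥ 27N^3 for all N ≥ 18.
Base case (N = 18): 2^N = 262144 and 27N^3 = 157464, so 262144 ≥ 157464.
For the inductive step, assume it holds for an arbitrary p ≥ 18, so 2^p ≥ 27p^3.
Then 2^(p + 1) = 2·(2^p) ≥ 2·(27p^3).
Also, for p ≥ 18 we have 2·(27p^3) ≥ 27(p+1)^3, since 2 ≥ (1 + 1/p)^3 for all p ≥ 18.
Combining, 2^(p + 1) ≥ 27(p+1)^3.
This completes the induction.
Hence the smallest such n₀ is 18.

n₀ = 18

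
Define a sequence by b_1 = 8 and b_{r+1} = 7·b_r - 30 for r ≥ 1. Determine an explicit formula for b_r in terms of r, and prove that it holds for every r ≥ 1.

b_r = 3·7^(r - 1) + 5

Computing the first terms: b_1 = 8, b_2 = 26, b_3 = 152. This suggests b_r = 3·7^(r - 1) + 5.
For the base case r = 1: the formula gives 8 = 8 = b_1.
Inductive step: suppose the statement holds for some k ≥ 1, so b_k = 3·7^(k - 1) + 5.
Then b_{k+1} = 7·b_k - 30 = 7·(3·7^(k - 1) + 5) - 30 = 3·7^k + 5 = 3·7^((k+1) - 1) + 5,
which is the claimed formula at r = k+1.
This completes the induction.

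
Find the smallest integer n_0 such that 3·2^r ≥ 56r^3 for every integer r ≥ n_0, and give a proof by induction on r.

n_0 = 17

At r = 16: 196608 < 229376, so the inequality fails and n_0 ≥ 17. We prove 3·2^r ≥ 56r^3 for all r ≥ 17.
Base case (r = 17): 3·2^r = 393216 and 56r^3 = 275128, so 393216 ≥ 275128.
Inductive step: assume the claim holds for r = k, so 3·2^k ≥ 56k^3.
Then 3·2^(k + 1) = 2·(3·2^k) ≥ 2·(56k^3).
Also, for k ≥ 17 we have 2·(56k^3) ≥ 56(k+1)^3, since 2 ≥ (1 + 1/k)^3 for all k ≥ 17.
Combining, 3·2^(k + 1) ≥ 56(k+1)^3.
Hence, by induction on r, the claim holds for every r ≥ 17.
Hence the smallest such n_0 is 17.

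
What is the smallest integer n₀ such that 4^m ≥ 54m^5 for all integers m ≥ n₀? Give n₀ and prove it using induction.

n₀ = 12

At m = 11: 4194304 < 8696754, so the inequality fails and n₀ ≥ 12. We prove 4^m ≥ 54m^5 for all m ≥ 12.
Base case (m = 12): 4^m = 16777216 and 54m^5 = 13436928, so 16777216 ≥ 13436928.
Inductive step: suppose the statement holds for some i ≥ 12, so 4^i ≥ 54i^5.
Then 4^(i + 1) = 4·(4^i) ≥ 4·(54i^5).
Also, for i ≥ 12 we have 4·(54i^5) ≥ 54(i+1)^5, since 4 ≥ (1 + 1/i)^5 for all i ≥ 12.
Combining, 4^(i + 1) ≥ 54(i+1)^5.
By the principle of mathematical induction, the result holds for all m ≥ 12.
Hence the smallest such n₀ is 12.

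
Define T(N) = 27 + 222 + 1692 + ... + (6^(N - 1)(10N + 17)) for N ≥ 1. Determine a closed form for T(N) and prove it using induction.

T(N) = 6^N(2N + 3) - 3

We claim T(N) = 6^N(2N + 3) - 3 for all N ≥ 1.
For the base case N = 1: T(1) = 27, and the closed form gives 27. They agree.
Suppose the result is true for N = i, so T(i) = 6^i(2i + 3) - 3.
Then T(i+1) = T(i) + (6^i(10i + 27)) = (6^i(2i + 3) - 3) + (6^i(10i + 27)).
Simplifying, T(i+1) = 12·6^i·i + 30·6^i - 3 = 6^(i+1)(2(i+1) + 3) - 3,
which is the closed form with N = i+1.
By induction, the statement is established for all N ≥ 1.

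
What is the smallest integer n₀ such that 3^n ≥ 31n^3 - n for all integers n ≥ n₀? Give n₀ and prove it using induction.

At n = 9: 19683 < 22590, so the inequality fails and n₀ ≥ 10. We prove 3^n ≥ 31n^3 - n for all n ≥ 10.
For the base case n = 10: 3^n = 59049 and 31n^3 - n = 30990, so 59049 ≥ 30990.
Inductive step: assume the claim holds for n = m, so 3^m ≥ 31m^3 - m.
Then 3^(m + 1) = 3·(3^m) ≥ 3·(31m^3 - m).
Also, for m ≥ 10 we have 3·(31m^3 - m) ≥ 31(m+1)^3 - (m+1), since 3·(31m^3 - m) − (31(m+1)^3 - (m+1)) = 62m^3 - 93m^2 - 95m - 30, which is nonnegative for all m ≥ 10.
Combining, 3^(m + 1) ≥ 31(m+1)^3 - (m+1).
This completes the induction.
Hence the smallest such n₀ is 10.

n₀ = 10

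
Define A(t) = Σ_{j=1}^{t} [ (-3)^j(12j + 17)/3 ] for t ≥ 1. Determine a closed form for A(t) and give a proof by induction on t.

We claim A(t) = (-3)^t(3t + 5) - 5 for all t ≥ 1.
When t = 1: A(1) = -29, and the closed form gives -29. They agree.
Suppose the result is true for t = j, so A(j) = (-3)^j(3j + 5) - 5.
Then A(j+1) = A(j) + ((-3)^j(-12j - 29)) = ((-3)^j(3j + 5) - 5) + ((-3)^j(-12j - 29)).
Simplifying, A(j+1) = -9(-3)^j·j - 24(-3)^j - 5 = (-3)^(j+1)(3(j+1) + 5) - 5,
which is the closed form with t = j+1.
Hence, by induction on t, the claim holds for every t ≥ 1.

A(t) = (-3)^t(3t + 5) - 5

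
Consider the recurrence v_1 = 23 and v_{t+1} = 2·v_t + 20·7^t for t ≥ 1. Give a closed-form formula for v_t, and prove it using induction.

Computing the first terms: v_1 = 23, v_2 = 186, v_3 = 1352. This suggests v_t = -5·2^(t - 1) + 4·7^t.
Base case (t = 1): the formula gives 23 = 23 = v_1.
Inductive step: suppose the statement holds for some r ≥ 1, so v_r = -5·2^(r - 1) + 4·7^r.
Then v_{r+1} = 2·v_r + 20·7^r = 2·(-5·2^(r - 1) + 4·7^r) + 20·7^r = -5·2^r + 4·7^(r + 1) = -5·2^((r+1) - 1) + 4·7^(r+1),
which is the claimed formula at t = r+1.
This completes the induction.

v_t = -5·2^(t - 1) + 4·7^t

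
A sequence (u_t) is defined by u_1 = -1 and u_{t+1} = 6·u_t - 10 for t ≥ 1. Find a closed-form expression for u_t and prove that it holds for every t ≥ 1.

u_t = -3·6^(t - 1) + 2

Computing the first terms: u_1 = -1, u_2 = -16, u_3 = -106. This suggests u_t = -3·6^(t - 1) + 2.
For the base case t = 1: the formula gives -1 = -1 = u_1.
For the inductive step, assume it holds for an arbitrary r ≥ 1, so u_r = -3·6^(r - 1) + 2.
Then u_{r+1} = 6·u_r - 10 = 6·(-3·6^(r - 1) + 2) - 10 = -3·6^r + 2 = -3·6^((r+1) - 1) + 2,
which is the claimed formula at t = r+1.
By induction, the statement is established for all t ≥ 1.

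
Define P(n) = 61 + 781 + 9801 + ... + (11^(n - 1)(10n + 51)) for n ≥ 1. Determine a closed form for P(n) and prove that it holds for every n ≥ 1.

We claim P(n) = 11^n(n + 5) - 5 for all n ≥ 1.
For the base case n = 1: P(1) = 61, and the closed form gives 61. They agree.
Inductive step: assume the claim holds for n = i, so P(i) = 11^i(i + 5) - 5.
Then P(i+1) = P(i) + (11^i(10i + 61)) = (11^i(i + 5) - 5) + (11^i(10i + 61)).
Simplifying, P(i+1) = 11·11^i·i + 66·11^i - 5 = 11^(i+1)((i+1) + 5) - 5,
which is the closed form with n = i+1.
Hence, by induction on n, the claim holds for every n ≥ 1.

P(n) = 11^n(n + 5) - 5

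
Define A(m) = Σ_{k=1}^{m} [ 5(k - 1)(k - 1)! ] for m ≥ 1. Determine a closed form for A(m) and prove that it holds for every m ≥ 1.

We claim A(m) = 5m! - 5 for all m ≥ 1.
Base step (m = 1): A(1) = 0, and the closed form gives 0. They agree.
Suppose the result is true for m = k, so A(k) = 5k! - 5.
Then A(k+1) = A(k) + (5k·k!) = (5k! - 5) + (5k·k!).
Simplifying, A(k+1) = 5(k+1)! - 5,
which is the closed form with m = k+1.
By induction, the statement is established for all m ≥ 1.

A(m) = 5m! - 5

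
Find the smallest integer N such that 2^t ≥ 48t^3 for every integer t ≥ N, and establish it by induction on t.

N = 19

At t = 18: 262144 < 279936, so the inequality fails and N ≥ 19. We prove 2^t ≥ 48t^3 for all t ≥ 19.
Base case (t = 19): 2^t = 524288 and 48t^3 = 329232, so 524288 ≥ 329232.
Inductive step: assume the claim holds for t = p, so 2^p ≥ 48p^3.
Then 2^(p + 1) = 2·(2^p) ≥ 2·(48p^3).
Also, for p ≥ 19 we have 2·(48p^3) ≥ 48(p+1)^3, since 2 ≥ (1 + 1/p)^3 for all p ≥ 19.
Combining, 2^(p + 1) ≥ 48(p+1)^3.
By induction, the statement is established for all t ≥ 19.
Hence the smallest such N is 19.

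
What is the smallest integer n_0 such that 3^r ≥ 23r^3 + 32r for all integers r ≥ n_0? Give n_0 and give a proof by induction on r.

n_0 = 9

At r = 8: 6561 < 12032, so the inequality fails and n_0 ≥ 9. We prove 3^r ≥ 23r^3 + 32r for all r ≥ 9.
For the base case r = 9: 3^r = 19683 and 23r^3 + 32r = 17055, so 19683 ≥ 17055.
Inductive step: suppose the statement holds for some i ≥ 9, so 3^i ≥ 23i^3 + 32i.
Then 3^(i + 1) = 3·(3^i) ≥ 3·(23i^3 + 32i).
Also, for i ≥ 9 we have 3·(23i^3 + 32i) ≥ 23(i+1)^3 + 32(i+1), since 3·(23i^3 + 32i) − (23(i+1)^3 + 32(i+1)) = 46i^3 - 69i^2 - 5i - 55, which is nonnegative for all i ≥ 9.
Combining, 3^(i + 1) ≥ 23(i+1)^3 + 32(i+1).
This completes the induction.
Hence the smallest such n_0 is 9.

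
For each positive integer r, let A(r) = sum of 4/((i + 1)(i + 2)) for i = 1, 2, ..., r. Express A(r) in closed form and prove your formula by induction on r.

A(r) = 2r/(r + 2)

We claim A(r) = 2r/(r + 2) for all r ≥ 1.
When r = 1: A(1) = 2/3, and the closed form gives 2/3. They agree.
Inductive step: suppose the statement holds for some i ≥ 1, so A(i) = 2i/(i + 2).
Then A(i+1) = A(i) + (4/((i + 2)(i + 3))) = (2i/(i + 2)) + (4/((i + 2)(i + 3))).
Simplifying, A(i+1) = 2(i + 1)/(i + 3) = 2(i+1)/((i+1) + 2),
which is the closed form with r = i+1.
By the principle of mathematical induction, the result holds for all r ≥ 1.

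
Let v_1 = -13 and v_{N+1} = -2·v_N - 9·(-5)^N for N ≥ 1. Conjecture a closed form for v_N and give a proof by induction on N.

Computing the first terms: v_1 = -13, v_2 = 71, v_3 = -367. This suggests v_N = -(-2)^N + 3(-5)^N.
When N = 1: the formula gives -13 = -13 = v_1.
Inductive step: assume the claim holds for N = p, so v_p = -(-2)^p + 3(-5)^p.
Then v_{p+1} = -2·v_p - 9·(-5)^p = -2·(-(-2)^p + 3(-5)^p) - 9·(-5)^p = -(-2)^(p + 1) + 3(-5)^(p + 1),
which is the claimed formula at N = p+1.
By the principle of mathematical induction, the result holds for all N ≥ 1.

v_N = -(-2)^N + 3(-5)^N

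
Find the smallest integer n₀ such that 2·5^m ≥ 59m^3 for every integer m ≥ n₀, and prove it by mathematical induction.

At m = 5: 6250 < 7375, so the inequality fails and n₀ ≥ 6. We prove 2·5^m ≥ 59m^3 for all m ≥ 6.
Base step (m = 6): 2·5^m = 31250 and 59m^3 = 12744, so 31250 ≥ 12744.
Inductive step: assume the claim holds for m = r, so 2·5^r ≥ 59r^3.
Then 2·5^(r + 1) = 5·(2·5^r) ≥ 5·(59r^3).
Also, for r ≥ 6 we have 5·(59r^3) ≥ 59(r+1)^3, since 5 ≥ (1 + 1/r)^3 for all r ≥ 6.
Combining, 2·5^(r + 1) ≥ 59(r+1)^3.
By the principle of mathematical induction, the result holds for all m ≥ 6.
Hence the smallest such n₀ is 6.

n₀ = 6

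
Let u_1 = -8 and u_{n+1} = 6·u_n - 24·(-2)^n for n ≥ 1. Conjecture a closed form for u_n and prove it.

Computing the first terms: u_1 = -8, u_2 = 0, u_3 = -96. This suggests u_n = 3(-2)^n - 2·6^(n - 1).
For the base case n = 1: the formula gives -8 = -8 = u_1.
Inductive step: suppose the statement holds for some m ≥ 1, so u_m = 3(-2)^m - 2·6^(m - 1).
Then u_{m+1} = 6·u_m - 24·(-2)^m = 6·(3(-2)^m - 2·6^(m - 1)) - 24·(-2)^m = 3(-2)^(m + 1) - 2·6^m = 3(-2)^(m+1) - 2·6^((m+1) - 1),
which is the claimed formula at n = m+1.
By the principle of mathematical induction, the result holds for all n ≥ 1.

u_n = 3(-2)^n - 2·6^(n - 1)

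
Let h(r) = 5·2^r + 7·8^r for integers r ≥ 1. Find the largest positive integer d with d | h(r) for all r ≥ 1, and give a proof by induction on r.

d = 6

Computing the first values: h(1) = 66 and h(2) = 468; gcd(66, 468) = 6, so d ≤ 6.
We prove 6 | 5·2^r + 7·8^r for all r ≥ 1 by induction on r.
When r = 1: h(1) = 66 = 6·(11), so 6 | h(1).
Inductive step: suppose the statement holds for some p ≥ 1, i.e. 6 | h(p). Then
h(p+1) − 8·h(p) = (5·2^(p+1) + 7·8^(p+1)) − 8·(5·2^p + 7·8^p) = (5)·2^p·(2 − 8) = (-30)·2^p. Since 6 | h(p) by the inductive hypothesis, 6 | 8·h(p); and 6 | -30 since -30 = 6·-5. Therefore 6 | h(p+1).
By induction, the statement is established for all r ≥ 1.
Therefore the largest such d is 6.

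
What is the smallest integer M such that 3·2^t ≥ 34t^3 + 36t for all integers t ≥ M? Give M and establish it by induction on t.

M = 16

At t = 15: 98304 < 115290, so the inequality fails and M ≥ 16. We prove 3·2^t ≥ 34t^3 + 36t for all t ≥ 16.
Base step (t = 16): 3·2^t = 196608 and 34t^3 + 36t = 139840, so 196608 ≥ 139840.
Suppose the result is true for t = r, so 3·2^r ≥ 34r^3 + 36r.
Then 3·2^(r + 1) = 2·(3·2^r) ≥ 2·(34r^3 + 36r).
Also, for r ≥ 16 we have 2·(34r^3 + 36r) ≥ 34(r+1)^3 + 36(r+1), since 2·(34r^3 + 36r) − (34(r+1)^3 + 36(r+1)) = 34r^3 - 102r^2 - 66r - 70, which is nonnegative for all r ≥ 16.
Combining, 3·2^(r + 1) ≥ 34(r+1)^3 + 36(r+1).
This completes the induction.
Hence the smallest such M is 16.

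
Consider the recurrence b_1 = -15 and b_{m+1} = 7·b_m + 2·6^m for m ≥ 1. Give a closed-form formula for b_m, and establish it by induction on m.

Computing the first terms: b_1 = -15, b_2 = -93, b_3 = -579. This suggests b_m = -2·6^m - 3·7^(m - 1).
Base step (m = 1): the formula gives -15 = -15 = b_1.
For the inductive step, assume it holds for an arbitrary r ≥ 1, so b_r = -2·6^r - 3·7^(r - 1).
Then b_{r+1} = 7·b_r + 2·6^r = 7·(-2·6^r - 3·7^(r - 1)) + 2·6^r = -2·6^(r + 1) - 3·7^r = -2·6^(r+1) - 3·7^((r+1) - 1),
which is the claimed formula at m = r+1.
Hence, by induction on m, the claim holds for every m ≥ 1.

b_m = -2·6^m - 3·7^(m - 1)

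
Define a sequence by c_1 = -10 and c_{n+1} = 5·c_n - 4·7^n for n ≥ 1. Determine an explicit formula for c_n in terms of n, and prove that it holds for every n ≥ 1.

c_n = 4·5^(n - 1) - 2·7^n

Computing the first terms: c_1 = -10, c_2 = -78, c_3 = -586. This suggests c_n = 4·5^(n - 1) - 2·7^n.
Base step (n = 1): the formula gives -10 = -10 = c_1.
For the inductive step, assume it holds for an arbitrary p ≥ 1, so c_p = 4·5^(p - 1) - 2·7^p.
Then c_{p+1} = 5·c_p - 4·7^p = 5·(4·5^(p - 1) - 2·7^p) - 4·7^p = 4·5^p - 2·7^(p + 1) = 4·5^((p+1) - 1) - 2·7^(p+1),
which is the claimed formula at n = p+1.
This completes the induction.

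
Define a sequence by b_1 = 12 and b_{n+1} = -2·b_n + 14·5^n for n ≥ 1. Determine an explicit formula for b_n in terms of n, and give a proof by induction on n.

Computing the first terms: b_1 = 12, b_2 = 46, b_3 = 258. This suggests b_n = -(-2)^n + 2·5^n.
When n = 1: the formula gives 12 = 12 = b_1.
For the inductive step, assume it holds for an arbitrary r ≥ 1, so b_r = -(-2)^r + 2·5^r.
Then b_{r+1} = -2·b_r + 14·5^r = -2·(-(-2)^r + 2·5^r) + 14·5^r = -(-2)^(r + 1) + 2·5^(r + 1),
which is the claimed formula at n = r+1.
By the principle of mathematical induction, the result holds for all n ≥ 1.

b_n = -(-2)^n + 2·5^n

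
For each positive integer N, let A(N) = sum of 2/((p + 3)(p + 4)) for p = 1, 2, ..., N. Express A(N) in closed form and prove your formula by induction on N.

We claim A(N) = N/(2(N + 4)) for all N ≥ 1.
When N = 1: A(1) = 1/10, and the closed form gives 1/10. They agree.
For the inductive step, assume it holds for an arbitrary p ≥ 1, so A(p) = p/(2(p + 4)).
Then A(p+1) = A(p) + (2/((p + 4)(p + 5))) = (p/(2(p + 4))) + (2/((p + 4)(p + 5))).
Simplifying, A(p+1) = (p + 1)/(2(p + 5)) = (p+1)/(2((p+1) + 4)),
which is the closed form with N = p+1.
This completes the induction.

A(N) = N/(2(N + 4))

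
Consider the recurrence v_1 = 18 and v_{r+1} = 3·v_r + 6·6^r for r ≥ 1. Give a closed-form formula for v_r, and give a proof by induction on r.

Computing the first terms: v_1 = 18, v_2 = 90, v_3 = 486. This suggests v_r = 2·3^r + 2·6^r.
Base step (r = 1): the formula gives 18 = 18 = v_1.
Inductive step: assume the claim holds for r = j, so v_j = 2·3^j + 2·6^j.
Then v_{j+1} = 3·v_j + 6·6^j = 3·(2·3^j + 2·6^j) + 6·6^j = 2·3^(j + 1) + 2·6^(j + 1),
which is the claimed formula at r = j+1.
By induction, the statement is established for all r ≥ 1.

v_r = 2·3^r + 2·6^r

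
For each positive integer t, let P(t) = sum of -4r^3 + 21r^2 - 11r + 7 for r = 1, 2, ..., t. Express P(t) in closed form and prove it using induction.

P(t) = -t(t^3 - 5t^2 - 4t - 5)

We claim P(t) = -t(t^3 - 5t^2 - 4t - 5) for all t ≥ 1.
For the base case t = 1: P(1) = 13, and the closed form gives 13. They agree.
Inductive step: assume the claim holds for t = r, so P(r) = r(-r^3 + 5r^2 + 4r + 5).
Then P(r+1) = P(r) + (-4r^3 + 9r^2 + 19r + 13) = (r(-r^3 + 5r^2 + 4r + 5)) + (-4r^3 + 9r^2 + 19r + 13).
Simplifying, P(r+1) = -(r + 1)(r^3 - 2r^2 - 11r - 13) = -(r+1)((r+1)^3 - 5(r+1)^2 - 4(r+1) - 5),
which is the closed form with t = r+1.
By induction, the statement is established for all t ≥ 1.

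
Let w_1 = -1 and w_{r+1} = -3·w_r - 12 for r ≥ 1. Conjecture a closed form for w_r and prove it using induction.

w_r = 2(-3)^(r - 1) - 3

Computing the first terms: w_1 = -1, w_2 = -9, w_3 = 15. This suggests w_r = 2(-3)^(r - 1) - 3.
Base step (r = 1): the formula gives -1 = -1 = w_1.
For the inductive step, assume it holds for an arbitrary i ≥ 1, so w_i = 2(-3)^(i - 1) - 3.
Then w_{i+1} = -3·w_i - 12 = -3·(2(-3)^(i - 1) - 3) - 12 = 2(-3)^i - 3 = 2(-3)^((i+1) - 1) - 3,
which is the claimed formula at r = i+1.
By induction, the statement is established for all r ≥ 1.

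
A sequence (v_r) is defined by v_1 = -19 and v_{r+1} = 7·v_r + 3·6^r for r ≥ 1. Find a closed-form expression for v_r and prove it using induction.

Computing the first terms: v_1 = -19, v_2 = -115, v_3 = -697. This suggests v_r = -3·6^r - 7^(r - 1).
Base step (r = 1): the formula gives -19 = -19 = v_1.
For the inductive step, assume it holds for an arbitrary k ≥ 1, so v_k = -3·6^k - 7^(k - 1).
Then v_{k+1} = 7·v_k + 3·6^k = 7·(-3·6^k - 7^(k - 1)) + 3·6^k = -3·6^(k + 1) - 7^k = -3·6^(k+1) - 7^((k+1) - 1),
which is the claimed formula at r = k+1.
By the principle of mathematical induction, the result holds for all r ≥ 1.

v_r = -3·6^r - 7^(r - 1)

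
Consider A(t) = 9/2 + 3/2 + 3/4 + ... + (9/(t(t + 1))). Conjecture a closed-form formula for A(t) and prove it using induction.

We claim A(t) = 9t/(t + 1) for all t ≥ 1.
Base case (t = 1): A(1) = 9/2, and the closed form gives 9/2. They agree.
Inductive step: suppose the statement holds for some m ≥ 1, so A(m) = 9m/(m + 1).
Then A(m+1) = A(m) + (9/((m + 1)(m + 2))) = (9m/(m + 1)) + (9/((m + 1)(m + 2))).
Simplifying, A(m+1) = 9(m + 1)/(m + 2) = 9(m+1)/((m+1) + 1),
which is the closed form with t = m+1.
This completes the induction.

A(t) = 9t/(t + 1)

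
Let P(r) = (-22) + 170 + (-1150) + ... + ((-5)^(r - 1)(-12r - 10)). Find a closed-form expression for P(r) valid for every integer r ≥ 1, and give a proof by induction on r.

We claim P(r) = 2(-5)^r(r + 1) - 2 for all r ≥ 1.
Base case (r = 1): P(1) = -22, and the closed form gives -22. They agree.
Inductive step: suppose the statement holds for some m ≥ 1, so P(m) = 2(-5)^m(m + 1) - 2.
Then P(m+1) = P(m) + ((-5)^m(-12m - 22)) = (2(-5)^m(m + 1) - 2) + ((-5)^m(-12m - 22)).
Simplifying, P(m+1) = -10(-5)^m·m - 20(-5)^m - 2 = 2(-5)^(m+1)((m+1) + 1) - 2,
which is the closed form with r = m+1.
This completes the induction.

P(r) = 2(-5)^r(r + 1) - 2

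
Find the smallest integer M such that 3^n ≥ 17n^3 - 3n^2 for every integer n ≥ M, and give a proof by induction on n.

At n = 8: 6561 < 8512, so the inequality fails and M ≥ 9. We prove 3^n ≥ 17n^3 - 3n^2 for all n ≥ 9.
When n = 9: 3^n = 19683 and 17n^3 - 3n^2 = 12150, so 19683 ≥ 12150.
Inductive step: assume the claim holds for n = j, so 3^j ≥ 17j^3 - 3j^2.
Then 3^(j + 1) = 3·(3^j) ≥ 3·(17j^3 - 3j^2).
Also, for j ≥ 9 we have 3·(17j^3 - 3j^2) ≥ 17(j+1)^3 - 3(j+1)^2, since 3·(17j^3 - 3j^2) − (17(j+1)^3 - 3(j+1)^2) = 34j^3 - 57j^2 - 45j - 14, which is nonnegative for all j ≥ 9.
Combining, 3^(j + 1) ≥ 17(j+1)^3 - 3(j+1)^2.
By induction, the statement is established for all n ≥ 9.
Hence the smallest such M is 9.

M = 9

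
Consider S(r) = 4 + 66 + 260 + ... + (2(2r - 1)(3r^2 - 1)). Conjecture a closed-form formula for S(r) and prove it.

We claim S(r) = r(3r + 1)(r^2 + r - 1) for all r ≥ 1.
For the base case r = 1: S(1) = 4, and the closed form gives 4. They agree.
Inductive step: assume the claim holds for r = j, so S(j) = j(3j^3 + 4j^2 - 2j - 1).
Then S(j+1) = S(j) + (2(2j + 1)(3(j + 1)^2 - 1)) = (j(3j^3 + 4j^2 - 2j - 1)) + (2(2j + 1)(3(j + 1)^2 - 1)).
Simplifying, S(j+1) = (j + 1)(3j + 4)(j^2 + 3j + 1) = (j+1)(3(j+1) + 1)((j+1)^2 + (j+1) - 1),
which is the closed form with r = j+1.
By the principle of mathematical induction, the result holds for all r ≥ 1.

S(r) = r(3r + 1)(r^2 + r - 1)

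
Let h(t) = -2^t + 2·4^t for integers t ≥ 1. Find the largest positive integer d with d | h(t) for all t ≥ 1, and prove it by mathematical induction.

d = 2

Computing the first values: h(1) = 6 and h(2) = 28; gcd(6, 28) = 2, so d ≤ 2.
We prove 2 | -2^t + 2·4^t for all t ≥ 1 by induction on t.
Base step (t = 1): h(1) = 6 = 2·(3), so 2 | h(1).
Suppose the result is true for t = j, i.e. 2 | h(j). Then
h(j+1) − 4·h(j) = (-2^(j+1) + 2·4^(j+1)) − 4·(-2^j + 2·4^j) = (-1)·2^j·(2 − 4) = (2)·2^j. Since 2 | h(j) by the inductive hypothesis, 2 | 4·h(j); and 2 | 2 since 2 = 2·1. Therefore 2 | h(j+1).
By the principle of mathematical induction, the result holds for all t ≥ 1.
Therefore the largest such d is 2.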